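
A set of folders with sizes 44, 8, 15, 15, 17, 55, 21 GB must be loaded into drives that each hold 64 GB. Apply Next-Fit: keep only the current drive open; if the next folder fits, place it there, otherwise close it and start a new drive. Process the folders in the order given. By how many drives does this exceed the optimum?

Next-Fit: [44,8] [15,15,17] [55] [21] → 4 drives.
Total size 175 GB; any packing needs at least ⌈175/64⌉ = 3 drives.
An optimal packing achieves that bound: [55,8] [44,17] [21,15,15] → 3 drives.
Excess: 4 − 3 = 1.

1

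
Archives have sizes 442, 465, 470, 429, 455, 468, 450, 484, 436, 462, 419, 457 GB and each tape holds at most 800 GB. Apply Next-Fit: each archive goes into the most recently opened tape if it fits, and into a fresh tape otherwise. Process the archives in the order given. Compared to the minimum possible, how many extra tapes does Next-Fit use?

Next-Fit: [442] [465] [470] [429] [455] [468] [450] [484] [436] [462] [419] [457] → 12 tapes.
12 archives exceed 400 GB (half the capacity), and no two of those can share a tape, so at least 12 tapes are needed.
So 12 is already optimal.

0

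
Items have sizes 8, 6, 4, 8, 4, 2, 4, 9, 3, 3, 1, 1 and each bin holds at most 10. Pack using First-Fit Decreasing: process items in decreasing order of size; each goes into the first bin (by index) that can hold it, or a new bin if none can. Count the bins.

Sorted descending: 9, 8, 8, 6, 4, 4, 4, 3, 3, 2, 1, 1.
9 → bin 1 (remaining 1)
8 → bin 2 (remaining 2)
8 → bin 3 (remaining 2)
6 → bin 4 (remaining 4)
4 → bin 4 (remaining 0)
4 → bin 5 (remaining 6)
4 → bin 5 (remaining 2)
3 → bin 6 (remaining 7)
3 → bin 6 (remaining 4)
2 → bin 2 (remaining 0)
1 → bin 1 (remaining 0)
1 → bin 3 (remaining 1)

6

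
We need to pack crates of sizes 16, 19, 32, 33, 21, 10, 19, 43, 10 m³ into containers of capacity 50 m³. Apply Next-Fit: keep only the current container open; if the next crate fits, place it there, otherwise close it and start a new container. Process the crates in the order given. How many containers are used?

6

16 m³ → container 1 (remaining 34 m³)
19 m³ → container 1 (remaining 15 m³)
32 m³ → container 2 (remaining 18 m³)
33 m³ → container 3 (remaining 17 m³)
21 m³ → container 4 (remaining 29 m³)
10 m³ → container 4 (remaining 19 m³)
19 m³ → container 4 (remaining 0 m³)
43 m³ → container 5 (remaining 7 m³)
10 m³ → container 6 (remaining 40 m³)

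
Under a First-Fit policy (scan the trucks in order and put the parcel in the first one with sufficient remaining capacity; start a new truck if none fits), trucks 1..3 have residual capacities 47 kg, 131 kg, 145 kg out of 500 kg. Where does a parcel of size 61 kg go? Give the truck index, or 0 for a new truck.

Trucks with room: truck 2 (131 kg), truck 3 (145 kg).
The first with room is truck 2.

2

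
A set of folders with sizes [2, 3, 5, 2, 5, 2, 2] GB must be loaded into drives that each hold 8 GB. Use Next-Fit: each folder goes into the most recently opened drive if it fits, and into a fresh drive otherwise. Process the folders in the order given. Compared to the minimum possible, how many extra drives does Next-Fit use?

1

Next-Fit: [2,3] [5,2] [5,2] [2] → 4 drives.
Total size 21 GB; any packing needs at least ⌈21/8⌉ = 3 drives.
An optimal packing achieves that bound: [5,3] [5,2] [2,2,2] → 3 drives.
Excess: 4 − 3 = 1.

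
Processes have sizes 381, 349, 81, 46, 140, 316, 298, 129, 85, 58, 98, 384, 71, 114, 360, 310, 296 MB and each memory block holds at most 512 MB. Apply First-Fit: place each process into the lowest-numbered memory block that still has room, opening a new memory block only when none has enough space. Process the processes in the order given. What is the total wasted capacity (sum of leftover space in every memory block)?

memory block 1: place 381 MB, 131 MB left
memory block 2: place 349 MB, 163 MB left
memory block 1: place 81 MB, 50 MB left
memory block 1: place 46 MB, 4 MB left
memory block 2: place 140 MB, 23 MB left
memory block 3: place 316 MB, 196 MB left
memory block 4: place 298 MB, 214 MB left
memory block 3: place 129 MB, 67 MB left
memory block 4: place 85 MB, 129 MB left
memory block 3: place 58 MB, 9 MB left
memory block 4: place 98 MB, 31 MB left
memory block 5: place 384 MB, 128 MB left
memory block 5: place 71 MB, 57 MB left
memory block 6: place 114 MB, 398 MB left
memory block 6: place 360 MB, 38 MB left
memory block 7: place 310 MB, 202 MB left
memory block 8: place 296 MB, 216 MB left
8 memory blocks × 512 MB = 4096 MB; used 3516 MB; unused 580 MB.

580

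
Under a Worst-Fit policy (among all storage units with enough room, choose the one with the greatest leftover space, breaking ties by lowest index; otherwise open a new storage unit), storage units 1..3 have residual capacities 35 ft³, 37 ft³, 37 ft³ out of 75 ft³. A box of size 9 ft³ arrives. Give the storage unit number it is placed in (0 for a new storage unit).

2

Storage units with room: storage unit 1 (35 ft³), storage unit 2 (37 ft³), storage unit 3 (37 ft³).
Most room is storage unit 2 with 37 ft³ free.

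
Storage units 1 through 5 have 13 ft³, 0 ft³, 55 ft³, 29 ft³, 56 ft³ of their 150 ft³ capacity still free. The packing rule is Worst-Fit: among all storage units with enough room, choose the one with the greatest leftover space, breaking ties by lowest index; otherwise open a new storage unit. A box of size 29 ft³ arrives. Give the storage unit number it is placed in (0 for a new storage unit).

Storage units with room: storage unit 3 (55 ft³), storage unit 4 (29 ft³), storage unit 5 (56 ft³).
Most room is storage unit 5 with 56 ft³ free.

5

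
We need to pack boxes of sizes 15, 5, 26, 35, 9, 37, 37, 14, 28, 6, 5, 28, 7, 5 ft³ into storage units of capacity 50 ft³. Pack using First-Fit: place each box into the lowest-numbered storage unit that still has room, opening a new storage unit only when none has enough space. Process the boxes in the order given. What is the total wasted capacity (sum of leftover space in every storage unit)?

Put 15 ft³ in storage unit 1; 35 ft³ remain.
Put 5 ft³ in storage unit 1; 30 ft³ remain.
Put 26 ft³ in storage unit 1; 4 ft³ remain.
Put 35 ft³ in storage unit 2; 15 ft³ remain.
Put 9 ft³ in storage unit 2; 6 ft³ remain.
Put 37 ft³ in storage unit 3; 13 ft³ remain.
Put 37 ft³ in storage unit 4; 13 ft³ remain.
Put 14 ft³ in storage unit 5; 36 ft³ remain.
Put 28 ft³ in storage unit 5; 8 ft³ remain.
Put 6 ft³ in storage unit 2; 0 ft³ remain.
Put 5 ft³ in storage unit 3; 8 ft³ remain.
Put 28 ft³ in storage unit 6; 22 ft³ remain.
Put 7 ft³ in storage unit 3; 1 ft³ remain.
Put 5 ft³ in storage unit 4; 8 ft³ remain.
6 storage units × 50 ft³ = 300 ft³; used 257 ft³; unused 43 ft³.

43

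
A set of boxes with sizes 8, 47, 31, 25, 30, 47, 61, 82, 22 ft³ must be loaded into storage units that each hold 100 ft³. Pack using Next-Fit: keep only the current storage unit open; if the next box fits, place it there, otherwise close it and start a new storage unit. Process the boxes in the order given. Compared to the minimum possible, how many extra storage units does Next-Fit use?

Next-Fit: [8,47,31] [25,30] [47] [61] [82] [22] → 6 storage units.
Total size 353 ft³; any packing needs at least ⌈353/100⌉ = 4 storage units.
An optimal packing achieves that bound: [82,8] [61,31] [47,47] [30,25,22] → 4 storage units.
Excess: 6 − 4 = 2.

2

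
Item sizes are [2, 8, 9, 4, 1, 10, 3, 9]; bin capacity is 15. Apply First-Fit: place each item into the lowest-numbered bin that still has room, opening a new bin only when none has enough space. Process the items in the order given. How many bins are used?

2 → bin 1 (remaining 13)
8 → bin 1 (remaining 5)
9 → bin 2 (remaining 6)
4 → bin 1 (remaining 1)
1 → bin 1 (remaining 0)
10 → bin 3 (remaining 5)
3 → bin 2 (remaining 3)
9 → bin 4 (remaining 6)
Final bins: [2,8,4,1] [9,3] [10] [9].

4 bins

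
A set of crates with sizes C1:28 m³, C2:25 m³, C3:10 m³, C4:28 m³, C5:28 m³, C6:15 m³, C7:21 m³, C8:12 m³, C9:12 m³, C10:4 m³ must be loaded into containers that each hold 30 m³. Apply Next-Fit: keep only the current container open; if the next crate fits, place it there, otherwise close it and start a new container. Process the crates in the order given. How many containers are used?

8 containers

Put C1 (28 m³) in container 1; 2 m³ remain.
Put C2 (25 m³) in container 2; 5 m³ remain.
Put C3 (10 m³) in container 3; 20 m³ remain.
Put C4 (28 m³) in container 4; 2 m³ remain.
Put C5 (28 m³) in container 5; 2 m³ remain.
Put C6 (15 m³) in container 6; 15 m³ remain.
Put C7 (21 m³) in container 7; 9 m³ remain.
Put C8 (12 m³) in container 8; 18 m³ remain.
Put C9 (12 m³) in container 8; 6 m³ remain.
Put C10 (4 m³) in container 8; 2 m³ remain.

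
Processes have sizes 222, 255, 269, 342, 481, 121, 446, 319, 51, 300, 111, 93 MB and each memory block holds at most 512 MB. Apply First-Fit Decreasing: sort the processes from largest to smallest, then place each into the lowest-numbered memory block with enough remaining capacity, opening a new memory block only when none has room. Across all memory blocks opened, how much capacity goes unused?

574

Sorted descending: 481, 446, 342, 319, 300, 269, 255, 222, 121, 111, 93, 51.
memory block 1: place 481 MB, 31 MB left
memory block 2: place 446 MB, 66 MB left
memory block 3: place 342 MB, 170 MB left
memory block 4: place 319 MB, 193 MB left
memory block 5: place 300 MB, 212 MB left
memory block 6: place 269 MB, 243 MB left
memory block 7: place 255 MB, 257 MB left
memory block 6: place 222 MB, 21 MB left
memory block 3: place 121 MB, 49 MB left
memory block 4: place 111 MB, 82 MB left
memory block 5: place 93 MB, 119 MB left
memory block 2: place 51 MB, 15 MB left
7 memory blocks × 512 MB = 3584 MB; used 3010 MB; unused 574 MB.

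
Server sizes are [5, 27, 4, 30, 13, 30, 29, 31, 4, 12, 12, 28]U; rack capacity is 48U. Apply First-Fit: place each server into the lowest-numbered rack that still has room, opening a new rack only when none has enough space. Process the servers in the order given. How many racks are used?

Put 5U in rack 1; 43U remain.
Put 27U in rack 1; 16U remain.
Put 4U in rack 1; 12U remain.
Put 30U in rack 2; 18U remain.
Put 13U in rack 2; 5U remain.
Put 30U in rack 3; 18U remain.
Put 29U in rack 4; 19U remain.
Put 31U in rack 5; 17U remain.
Put 4U in rack 1; 8U remain.
Put 12U in rack 3; 6U remain.
Put 12U in rack 4; 7U remain.
Put 28U in rack 6; 20U remain.

6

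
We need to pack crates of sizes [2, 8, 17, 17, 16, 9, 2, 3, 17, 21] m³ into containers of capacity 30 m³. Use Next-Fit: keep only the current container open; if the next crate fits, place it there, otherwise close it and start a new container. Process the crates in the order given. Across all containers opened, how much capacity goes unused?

38

2 m³ → container 1 (remaining 28 m³)
8 m³ → container 1 (remaining 20 m³)
17 m³ → container 1 (remaining 3 m³)
17 m³ → container 2 (remaining 13 m³)
16 m³ → container 3 (remaining 14 m³)
9 m³ → container 3 (remaining 5 m³)
2 m³ → container 3 (remaining 3 m³)
3 m³ → container 3 (remaining 0 m³)
17 m³ → container 4 (remaining 13 m³)
21 m³ → container 5 (remaining 9 m³)
5 containers × 30 m³ = 150 m³; used 112 m³; unused 38 m³.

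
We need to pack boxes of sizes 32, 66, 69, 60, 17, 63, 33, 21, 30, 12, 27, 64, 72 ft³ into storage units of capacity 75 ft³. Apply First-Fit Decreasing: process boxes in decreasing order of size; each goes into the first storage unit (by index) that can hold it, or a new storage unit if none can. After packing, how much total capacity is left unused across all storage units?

Sorted descending: 72, 69, 66, 64, 63, 60, 33, 32, 30, 27, 21, 17, 12.
storage unit 1: place 72 ft³, 3 ft³ left
storage unit 2: place 69 ft³, 6 ft³ left
storage unit 3: place 66 ft³, 9 ft³ left
storage unit 4: place 64 ft³, 11 ft³ left
storage unit 5: place 63 ft³, 12 ft³ left
storage unit 6: place 60 ft³, 15 ft³ left
storage unit 7: place 33 ft³, 42 ft³ left
storage unit 7: place 32 ft³, 10 ft³ left
storage unit 8: place 30 ft³, 45 ft³ left
storage unit 8: place 27 ft³, 18 ft³ left
storage unit 9: place 21 ft³, 54 ft³ left
storage unit 8: place 17 ft³, 1 ft³ left
storage unit 5: place 12 ft³, 0 ft³ left
9 storage units × 75 ft³ = 675 ft³; used 566 ft³; unused 109 ft³.

109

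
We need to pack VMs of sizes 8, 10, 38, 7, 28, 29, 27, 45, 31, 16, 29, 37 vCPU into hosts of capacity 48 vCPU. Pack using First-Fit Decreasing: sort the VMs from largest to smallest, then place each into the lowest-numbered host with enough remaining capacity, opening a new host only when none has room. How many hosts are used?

8

Sorted descending: 45, 38, 37, 31, 29, 29, 28, 27, 16, 10, 8, 7.
host 1: place 45 vCPU, 3 vCPU left
host 2: place 38 vCPU, 10 vCPU left
host 3: place 37 vCPU, 11 vCPU left
host 4: place 31 vCPU, 17 vCPU left
host 5: place 29 vCPU, 19 vCPU left
host 6: place 29 vCPU, 19 vCPU left
host 7: place 28 vCPU, 20 vCPU left
host 8: place 27 vCPU, 21 vCPU left
host 4: place 16 vCPU, 1 vCPU left
host 2: place 10 vCPU, 0 vCPU left
host 3: place 8 vCPU, 3 vCPU left
host 5: place 7 vCPU, 12 vCPU left
Final hosts: [45] [38,10] [37,8] [31,16] [29,7] [29] [28] [27].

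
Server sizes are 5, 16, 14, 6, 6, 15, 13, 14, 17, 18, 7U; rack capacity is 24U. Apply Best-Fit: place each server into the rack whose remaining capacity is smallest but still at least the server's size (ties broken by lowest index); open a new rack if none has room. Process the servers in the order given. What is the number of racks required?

rack 1: place 5U, 19U left
rack 1: place 16U, 3U left
rack 2: place 14U, 10U left
rack 2: place 6U, 4U left
rack 3: place 6U, 18U left
rack 3: place 15U, 3U left
rack 4: place 13U, 11U left
rack 5: place 14U, 10U left
rack 6: place 17U, 7U left
rack 7: place 18U, 6U left
rack 6: place 7U, 0U left
Final racks: [5,16] [14,6] [6,15] [13] [14] [17,7] [18].

7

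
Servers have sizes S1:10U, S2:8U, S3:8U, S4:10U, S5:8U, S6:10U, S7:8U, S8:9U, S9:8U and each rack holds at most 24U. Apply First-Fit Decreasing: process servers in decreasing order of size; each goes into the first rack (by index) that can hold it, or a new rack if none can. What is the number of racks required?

Sorted descending: 10, 10, 10, 9, 8, 8, 8, 8, 8.
10U → rack 1 (remaining 14U)
10U → rack 1 (remaining 4U)
10U → rack 2 (remaining 14U)
9U → rack 2 (remaining 5U)
8U → rack 3 (remaining 16U)
8U → rack 3 (remaining 8U)
8U → rack 3 (remaining 0U)
8U → rack 4 (remaining 16U)
8U → rack 4 (remaining 8U)
Final racks: [10,10] [10,9] [8,8,8] [8,8].

4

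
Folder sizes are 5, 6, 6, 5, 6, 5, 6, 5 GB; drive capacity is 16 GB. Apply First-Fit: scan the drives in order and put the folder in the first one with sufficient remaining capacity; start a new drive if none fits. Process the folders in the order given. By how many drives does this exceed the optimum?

0

First-Fit: [5,6,5] [6,6] [5,6,5] → 3 drives.
Total size 44 GB; any packing needs at least ⌈44/16⌉ = 3 drives.
So 3 is already optimal.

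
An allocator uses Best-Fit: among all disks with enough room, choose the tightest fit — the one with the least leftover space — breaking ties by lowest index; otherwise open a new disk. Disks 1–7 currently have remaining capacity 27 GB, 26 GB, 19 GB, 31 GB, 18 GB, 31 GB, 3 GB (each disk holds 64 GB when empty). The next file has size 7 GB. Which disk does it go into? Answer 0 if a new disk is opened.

Disks with room: disk 1 (27 GB), disk 2 (26 GB), disk 3 (19 GB), disk 4 (31 GB), disk 5 (18 GB), disk 6 (31 GB).
Tightest fit is disk 5 with 18 GB free.

5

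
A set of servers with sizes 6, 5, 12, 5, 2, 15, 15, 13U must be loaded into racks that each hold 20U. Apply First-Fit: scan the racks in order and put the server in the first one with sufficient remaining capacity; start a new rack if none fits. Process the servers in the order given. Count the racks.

5

Put 6U in rack 1; 14U remain.
Put 5U in rack 1; 9U remain.
Put 12U in rack 2; 8U remain.
Put 5U in rack 1; 4U remain.
Put 2U in rack 1; 2U remain.
Put 15U in rack 3; 5U remain.
Put 15U in rack 4; 5U remain.
Put 13U in rack 5; 7U remain.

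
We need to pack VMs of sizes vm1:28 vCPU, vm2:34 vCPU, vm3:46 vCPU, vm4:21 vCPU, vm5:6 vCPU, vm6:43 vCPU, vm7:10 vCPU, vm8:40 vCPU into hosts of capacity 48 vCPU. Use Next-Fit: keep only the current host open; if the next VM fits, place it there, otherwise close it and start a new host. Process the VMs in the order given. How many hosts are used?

host 1: place vm1 (28 vCPU), 20 vCPU left
host 2: place vm2 (34 vCPU), 14 vCPU left
host 3: place vm3 (46 vCPU), 2 vCPU left
host 4: place vm4 (21 vCPU), 27 vCPU left
host 4: place vm5 (6 vCPU), 21 vCPU left
host 5: place vm6 (43 vCPU), 5 vCPU left
host 6: place vm7 (10 vCPU), 38 vCPU left
host 7: place vm8 (40 vCPU), 8 vCPU left

7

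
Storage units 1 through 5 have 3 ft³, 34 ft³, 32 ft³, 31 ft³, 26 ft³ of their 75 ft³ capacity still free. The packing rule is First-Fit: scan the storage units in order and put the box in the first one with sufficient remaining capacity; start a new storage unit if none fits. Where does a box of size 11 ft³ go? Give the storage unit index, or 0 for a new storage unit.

Storage units with room: storage unit 2 (34 ft³), storage unit 3 (32 ft³), storage unit 4 (31 ft³), storage unit 5 (26 ft³).
The first with room is storage unit 2.

2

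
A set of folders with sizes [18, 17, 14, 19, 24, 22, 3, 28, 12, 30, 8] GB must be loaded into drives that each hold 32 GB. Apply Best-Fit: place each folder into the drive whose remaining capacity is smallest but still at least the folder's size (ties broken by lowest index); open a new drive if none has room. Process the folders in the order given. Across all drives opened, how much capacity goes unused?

29

18 GB → drive 1 (remaining 14 GB)
17 GB → drive 2 (remaining 15 GB)
14 GB → drive 1 (remaining 0 GB)
19 GB → drive 3 (remaining 13 GB)
24 GB → drive 4 (remaining 8 GB)
22 GB → drive 5 (remaining 10 GB)
3 GB → drive 4 (remaining 5 GB)
28 GB → drive 6 (remaining 4 GB)
12 GB → drive 3 (remaining 1 GB)
30 GB → drive 7 (remaining 2 GB)
8 GB → drive 5 (remaining 2 GB)
7 drives × 32 GB = 224 GB; used 195 GB; unused 29 GB.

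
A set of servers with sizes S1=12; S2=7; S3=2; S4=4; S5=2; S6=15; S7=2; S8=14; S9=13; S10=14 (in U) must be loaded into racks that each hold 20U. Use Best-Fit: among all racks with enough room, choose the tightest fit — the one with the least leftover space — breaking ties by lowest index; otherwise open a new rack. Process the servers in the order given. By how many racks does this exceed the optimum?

1

Best-Fit: [12,7] [2,4,2] [15,2] [14] [13] [14] → 6 racks.
Total size 85U; any packing needs at least ⌈85/20⌉ = 5 racks.
An optimal packing achieves that bound: [15,4] [14,2,2,2] [14] [13,7] [12] → 5 racks.
Excess: 6 − 5 = 1.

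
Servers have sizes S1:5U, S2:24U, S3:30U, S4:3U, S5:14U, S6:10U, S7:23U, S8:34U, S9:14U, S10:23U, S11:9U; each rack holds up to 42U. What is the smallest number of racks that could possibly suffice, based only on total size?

5

Total size = 5 + 24 + 30 + 3 + 14 + 10 + 23 + 34 + 14 + 23 + 9 = 189U.
⌈189 / 42⌉ = 5.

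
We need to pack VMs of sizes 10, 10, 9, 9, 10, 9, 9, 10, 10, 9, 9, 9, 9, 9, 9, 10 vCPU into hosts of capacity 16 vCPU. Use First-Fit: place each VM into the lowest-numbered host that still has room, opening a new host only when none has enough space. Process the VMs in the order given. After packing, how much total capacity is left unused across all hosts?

Put 10 vCPU in host 1; 6 vCPU remain.
Put 10 vCPU in host 2; 6 vCPU remain.
Put 9 vCPU in host 3; 7 vCPU remain.
Put 9 vCPU in host 4; 7 vCPU remain.
Put 10 vCPU in host 5; 6 vCPU remain.
Put 9 vCPU in host 6; 7 vCPU remain.
Put 9 vCPU in host 7; 7 vCPU remain.
Put 10 vCPU in host 8; 6 vCPU remain.
Put 10 vCPU in host 9; 6 vCPU remain.
Put 9 vCPU in host 10; 7 vCPU remain.
Put 9 vCPU in host 11; 7 vCPU remain.
Put 9 vCPU in host 12; 7 vCPU remain.
Put 9 vCPU in host 13; 7 vCPU remain.
Put 9 vCPU in host 14; 7 vCPU remain.
Put 9 vCPU in host 15; 7 vCPU remain.
Put 10 vCPU in host 16; 6 vCPU remain.
16 hosts × 16 vCPU = 256 vCPU; used 150 vCPU; unused 106 vCPU.

106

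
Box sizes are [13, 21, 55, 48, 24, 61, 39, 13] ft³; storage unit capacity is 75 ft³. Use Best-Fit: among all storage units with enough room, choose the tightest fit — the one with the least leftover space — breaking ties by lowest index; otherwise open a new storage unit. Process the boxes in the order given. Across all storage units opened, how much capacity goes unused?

26

13 ft³ → storage unit 1 (remaining 62 ft³)
21 ft³ → storage unit 1 (remaining 41 ft³)
55 ft³ → storage unit 2 (remaining 20 ft³)
48 ft³ → storage unit 3 (remaining 27 ft³)
24 ft³ → storage unit 3 (remaining 3 ft³)
61 ft³ → storage unit 4 (remaining 14 ft³)
39 ft³ → storage unit 1 (remaining 2 ft³)
13 ft³ → storage unit 4 (remaining 1 ft³)
4 storage units × 75 ft³ = 300 ft³; used 274 ft³; unused 26 ft³.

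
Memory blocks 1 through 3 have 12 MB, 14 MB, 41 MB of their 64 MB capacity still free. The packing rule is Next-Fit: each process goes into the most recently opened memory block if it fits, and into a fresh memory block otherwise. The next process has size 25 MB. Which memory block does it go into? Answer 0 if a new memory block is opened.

3

Next-Fit only looks at memory block 3, which has 41 MB free.
25 MB fits there.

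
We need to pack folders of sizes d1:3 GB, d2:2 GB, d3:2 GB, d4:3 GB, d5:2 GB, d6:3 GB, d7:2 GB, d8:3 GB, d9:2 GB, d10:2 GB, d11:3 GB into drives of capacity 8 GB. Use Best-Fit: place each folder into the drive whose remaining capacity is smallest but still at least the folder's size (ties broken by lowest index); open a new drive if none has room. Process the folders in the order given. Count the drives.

4 drives

drive 1: place d1 (3 GB), 5 GB left
drive 1: place d2 (2 GB), 3 GB left
drive 1: place d3 (2 GB), 1 GB left
drive 2: place d4 (3 GB), 5 GB left
drive 2: place d5 (2 GB), 3 GB left
drive 2: place d6 (3 GB), 0 GB left
drive 3: place d7 (2 GB), 6 GB left
drive 3: place d8 (3 GB), 3 GB left
drive 3: place d9 (2 GB), 1 GB left
drive 4: place d10 (2 GB), 6 GB left
drive 4: place d11 (3 GB), 3 GB left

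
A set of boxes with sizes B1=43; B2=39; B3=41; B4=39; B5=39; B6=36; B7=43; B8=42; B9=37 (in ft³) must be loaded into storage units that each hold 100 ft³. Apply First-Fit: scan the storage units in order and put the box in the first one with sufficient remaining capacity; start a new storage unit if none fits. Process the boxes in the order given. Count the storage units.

5 storage units

Put B1 (43 ft³) in storage unit 1; 57 ft³ remain.
Put B2 (39 ft³) in storage unit 1; 18 ft³ remain.
Put B3 (41 ft³) in storage unit 2; 59 ft³ remain.
Put B4 (39 ft³) in storage unit 2; 20 ft³ remain.
Put B5 (39 ft³) in storage unit 3; 61 ft³ remain.
Put B6 (36 ft³) in storage unit 3; 25 ft³ remain.
Put B7 (43 ft³) in storage unit 4; 57 ft³ remain.
Put B8 (42 ft³) in storage unit 4; 15 ft³ remain.
Put B9 (37 ft³) in storage unit 5; 63 ft³ remain.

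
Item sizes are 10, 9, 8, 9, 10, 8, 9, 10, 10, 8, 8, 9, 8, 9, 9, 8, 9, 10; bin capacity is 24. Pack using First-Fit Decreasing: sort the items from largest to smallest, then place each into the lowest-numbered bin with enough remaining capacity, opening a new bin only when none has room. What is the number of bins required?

8

Sorted descending: 10, 10, 10, 10, 10, 9, 9, 9, 9, 9, 9, 9, 8, 8, 8, 8, 8, 8.
10 → bin 1 (remaining 14)
10 → bin 1 (remaining 4)
10 → bin 2 (remaining 14)
10 → bin 2 (remaining 4)
10 → bin 3 (remaining 14)
9 → bin 3 (remaining 5)
9 → bin 4 (remaining 15)
9 → bin 4 (remaining 6)
9 → bin 5 (remaining 15)
9 → bin 5 (remaining 6)
9 → bin 6 (remaining 15)
9 → bin 6 (remaining 6)
8 → bin 7 (remaining 16)
8 → bin 7 (remaining 8)
8 → bin 7 (remaining 0)
8 → bin 8 (remaining 16)
8 → bin 8 (remaining 8)
8 → bin 8 (remaining 0)
Final bins: [10,10] [10,10] [10,9] [9,9] [9,9] [9,9] [8,8,8] [8,8,8].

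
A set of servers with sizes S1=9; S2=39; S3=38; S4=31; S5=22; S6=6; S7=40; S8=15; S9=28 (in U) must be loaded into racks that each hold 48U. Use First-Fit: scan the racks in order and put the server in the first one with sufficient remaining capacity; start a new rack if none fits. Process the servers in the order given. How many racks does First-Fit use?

rack 1: place S1 (9U), 39U left
rack 1: place S2 (39U), 0U left
rack 2: place S3 (38U), 10U left
rack 3: place S4 (31U), 17U left
rack 4: place S5 (22U), 26U left
rack 2: place S6 (6U), 4U left
rack 5: place S7 (40U), 8U left
rack 3: place S8 (15U), 2U left
rack 6: place S9 (28U), 20U left
Final racks: [9,39] [38,6] [31,15] [22] [40] [28].

6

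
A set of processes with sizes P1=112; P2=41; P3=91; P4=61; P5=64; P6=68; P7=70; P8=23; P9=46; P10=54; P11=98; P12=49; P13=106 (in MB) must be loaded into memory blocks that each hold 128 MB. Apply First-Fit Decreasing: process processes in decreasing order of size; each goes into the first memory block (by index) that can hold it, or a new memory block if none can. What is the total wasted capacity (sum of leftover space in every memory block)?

Sorted descending: 112, 106, 98, 91, 70, 68, 64, 61, 54, 49, 46, 41, 23.
Put 112 MB in memory block 1; 16 MB remain.
Put 106 MB in memory block 2; 22 MB remain.
Put 98 MB in memory block 3; 30 MB remain.
Put 91 MB in memory block 4; 37 MB remain.
Put 70 MB in memory block 5; 58 MB remain.
Put 68 MB in memory block 6; 60 MB remain.
Put 64 MB in memory block 7; 64 MB remain.
Put 61 MB in memory block 7; 3 MB remain.
Put 54 MB in memory block 5; 4 MB remain.
Put 49 MB in memory block 6; 11 MB remain.
Put 46 MB in memory block 8; 82 MB remain.
Put 41 MB in memory block 8; 41 MB remain.
Put 23 MB in memory block 3; 7 MB remain.
8 memory blocks × 128 MB = 1024 MB; used 883 MB; unused 141 MB.

141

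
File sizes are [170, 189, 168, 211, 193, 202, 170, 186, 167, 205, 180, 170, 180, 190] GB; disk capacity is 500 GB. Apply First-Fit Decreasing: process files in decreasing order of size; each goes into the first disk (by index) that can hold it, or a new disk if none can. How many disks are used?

7 disks

Sorted descending: 211, 205, 202, 193, 190, 189, 186, 180, 180, 170, 170, 170, 168, 167.
disk 1: place 211 GB, 289 GB left
disk 1: place 205 GB, 84 GB left
disk 2: place 202 GB, 298 GB left
disk 2: place 193 GB, 105 GB left
disk 3: place 190 GB, 310 GB left
disk 3: place 189 GB, 121 GB left
disk 4: place 186 GB, 314 GB left
disk 4: place 180 GB, 134 GB left
disk 5: place 180 GB, 320 GB left
disk 5: place 170 GB, 150 GB left
disk 6: place 170 GB, 330 GB left
disk 6: place 170 GB, 160 GB left
disk 7: place 168 GB, 332 GB left
disk 7: place 167 GB, 165 GB left
Final disks: [211,205] [202,193] [190,189] [186,180] [180,170] [170,170] [168,167].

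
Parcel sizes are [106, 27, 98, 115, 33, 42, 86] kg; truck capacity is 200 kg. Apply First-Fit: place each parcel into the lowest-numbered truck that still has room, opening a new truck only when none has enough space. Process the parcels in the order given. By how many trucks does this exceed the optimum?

First-Fit: [106,27,33] [98,42] [115] [86] → 4 trucks.
Total size 507 kg; any packing needs at least ⌈507/200⌉ = 3 trucks.
An optimal packing achieves that bound: [115,42,33] [106,86] [98,27] → 3 trucks.
Excess: 4 − 3 = 1.

1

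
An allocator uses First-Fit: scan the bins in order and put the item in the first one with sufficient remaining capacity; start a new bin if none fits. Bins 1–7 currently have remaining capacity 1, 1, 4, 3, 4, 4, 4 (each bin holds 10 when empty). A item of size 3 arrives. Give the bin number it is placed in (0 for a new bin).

3

Bins with room: bin 3 (4), bin 4 (3), bin 5 (4), bin 6 (4), bin 7 (4).
The first with room is bin 3.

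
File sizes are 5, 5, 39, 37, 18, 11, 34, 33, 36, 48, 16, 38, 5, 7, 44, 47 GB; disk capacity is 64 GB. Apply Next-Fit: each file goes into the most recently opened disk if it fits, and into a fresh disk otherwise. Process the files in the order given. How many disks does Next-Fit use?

9

disk 1: place 5 GB, 59 GB left
disk 1: place 5 GB, 54 GB left
disk 1: place 39 GB, 15 GB left
disk 2: place 37 GB, 27 GB left
disk 2: place 18 GB, 9 GB left
disk 3: place 11 GB, 53 GB left
disk 3: place 34 GB, 19 GB left
disk 4: place 33 GB, 31 GB left
disk 5: place 36 GB, 28 GB left
disk 6: place 48 GB, 16 GB left
disk 6: place 16 GB, 0 GB left
disk 7: place 38 GB, 26 GB left
disk 7: place 5 GB, 21 GB left
disk 7: place 7 GB, 14 GB left
disk 8: place 44 GB, 20 GB left
disk 9: place 47 GB, 17 GB left
Final disks: [5,5,39] [37,18] [11,34] [33] [36] [48,16] [38,5,7] [44] [47].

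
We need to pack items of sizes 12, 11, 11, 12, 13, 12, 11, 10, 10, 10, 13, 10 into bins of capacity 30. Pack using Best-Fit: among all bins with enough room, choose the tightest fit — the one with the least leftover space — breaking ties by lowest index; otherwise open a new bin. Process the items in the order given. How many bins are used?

6 bins

Put 12 in bin 1; 18 remain.
Put 11 in bin 1; 7 remain.
Put 11 in bin 2; 19 remain.
Put 12 in bin 2; 7 remain.
Put 13 in bin 3; 17 remain.
Put 12 in bin 3; 5 remain.
Put 11 in bin 4; 19 remain.
Put 10 in bin 4; 9 remain.
Put 10 in bin 5; 20 remain.
Put 10 in bin 5; 10 remain.
Put 13 in bin 6; 17 remain.
Put 10 in bin 5; 0 remain.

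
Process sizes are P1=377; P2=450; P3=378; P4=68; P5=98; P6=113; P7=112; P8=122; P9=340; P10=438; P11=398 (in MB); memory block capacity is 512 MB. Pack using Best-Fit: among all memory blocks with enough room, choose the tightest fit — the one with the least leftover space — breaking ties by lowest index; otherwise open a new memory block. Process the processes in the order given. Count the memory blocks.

7 memory blocks

memory block 1: place P1 (377 MB), 135 MB left
memory block 2: place P2 (450 MB), 62 MB left
memory block 3: place P3 (378 MB), 134 MB left
memory block 3: place P4 (68 MB), 66 MB left
memory block 1: place P5 (98 MB), 37 MB left
memory block 4: place P6 (113 MB), 399 MB left
memory block 4: place P7 (112 MB), 287 MB left
memory block 4: place P8 (122 MB), 165 MB left
memory block 5: place P9 (340 MB), 172 MB left
memory block 6: place P10 (438 MB), 74 MB left
memory block 7: place P11 (398 MB), 114 MB left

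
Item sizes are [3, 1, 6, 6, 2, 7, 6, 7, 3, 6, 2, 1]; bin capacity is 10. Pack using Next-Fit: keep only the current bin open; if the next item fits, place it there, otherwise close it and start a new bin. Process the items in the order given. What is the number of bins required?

6

Put 3 in bin 1; 7 remain.
Put 1 in bin 1; 6 remain.
Put 6 in bin 1; 0 remain.
Put 6 in bin 2; 4 remain.
Put 2 in bin 2; 2 remain.
Put 7 in bin 3; 3 remain.
Put 6 in bin 4; 4 remain.
Put 7 in bin 5; 3 remain.
Put 3 in bin 5; 0 remain.
Put 6 in bin 6; 4 remain.
Put 2 in bin 6; 2 remain.
Put 1 in bin 6; 1 remain.
Final bins: [3,1,6] [6,2] [7] [6] [7,3] [6,2,1].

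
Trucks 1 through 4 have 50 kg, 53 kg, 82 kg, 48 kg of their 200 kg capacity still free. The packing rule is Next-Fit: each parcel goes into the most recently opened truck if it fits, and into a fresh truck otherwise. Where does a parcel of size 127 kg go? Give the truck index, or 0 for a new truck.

0

Next-Fit only looks at truck 4, which has 48 kg free.
127 kg does not fit, so a new truck is opened.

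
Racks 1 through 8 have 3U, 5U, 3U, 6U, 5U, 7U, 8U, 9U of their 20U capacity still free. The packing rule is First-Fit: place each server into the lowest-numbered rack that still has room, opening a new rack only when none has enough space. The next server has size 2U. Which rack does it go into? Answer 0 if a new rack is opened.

1

Racks with room: rack 1 (3U), rack 2 (5U), rack 3 (3U), rack 4 (6U), rack 5 (5U), rack 6 (7U), rack 7 (8U), rack 8 (9U).
The first with room is rack 1.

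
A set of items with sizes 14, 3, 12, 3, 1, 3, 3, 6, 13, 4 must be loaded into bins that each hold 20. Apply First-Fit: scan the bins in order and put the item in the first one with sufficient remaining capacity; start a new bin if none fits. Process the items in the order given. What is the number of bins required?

Put 14 in bin 1; 6 remain.
Put 3 in bin 1; 3 remain.
Put 12 in bin 2; 8 remain.
Put 3 in bin 1; 0 remain.
Put 1 in bin 2; 7 remain.
Put 3 in bin 2; 4 remain.
Put 3 in bin 2; 1 remain.
Put 6 in bin 3; 14 remain.
Put 13 in bin 3; 1 remain.
Put 4 in bin 4; 16 remain.

4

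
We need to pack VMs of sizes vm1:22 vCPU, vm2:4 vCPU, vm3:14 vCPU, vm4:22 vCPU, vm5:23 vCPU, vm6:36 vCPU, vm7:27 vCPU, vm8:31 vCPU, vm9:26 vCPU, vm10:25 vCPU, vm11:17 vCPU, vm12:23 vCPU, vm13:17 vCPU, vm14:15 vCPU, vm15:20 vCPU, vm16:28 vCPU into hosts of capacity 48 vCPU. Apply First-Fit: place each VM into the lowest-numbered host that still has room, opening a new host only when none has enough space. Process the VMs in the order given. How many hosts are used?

host 1: place vm1 (22 vCPU), 26 vCPU left
host 1: place vm2 (4 vCPU), 22 vCPU left
host 1: place vm3 (14 vCPU), 8 vCPU left
host 2: place vm4 (22 vCPU), 26 vCPU left
host 2: place vm5 (23 vCPU), 3 vCPU left
host 3: place vm6 (36 vCPU), 12 vCPU left
host 4: place vm7 (27 vCPU), 21 vCPU left
host 5: place vm8 (31 vCPU), 17 vCPU left
host 6: place vm9 (26 vCPU), 22 vCPU left
host 7: place vm10 (25 vCPU), 23 vCPU left
host 4: place vm11 (17 vCPU), 4 vCPU left
host 7: place vm12 (23 vCPU), 0 vCPU left
host 5: place vm13 (17 vCPU), 0 vCPU left
host 6: place vm14 (15 vCPU), 7 vCPU left
host 8: place vm15 (20 vCPU), 28 vCPU left
host 8: place vm16 (28 vCPU), 0 vCPU left

8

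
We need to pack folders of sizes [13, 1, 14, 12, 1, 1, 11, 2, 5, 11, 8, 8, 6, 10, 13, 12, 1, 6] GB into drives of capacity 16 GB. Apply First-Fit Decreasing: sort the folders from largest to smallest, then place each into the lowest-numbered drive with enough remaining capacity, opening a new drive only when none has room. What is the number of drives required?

10 drives

Sorted descending: 14, 13, 13, 12, 12, 11, 11, 10, 8, 8, 6, 6, 5, 2, 1, 1, 1, 1.
drive 1: place 14 GB, 2 GB left
drive 2: place 13 GB, 3 GB left
drive 3: place 13 GB, 3 GB left
drive 4: place 12 GB, 4 GB left
drive 5: place 12 GB, 4 GB left
drive 6: place 11 GB, 5 GB left
drive 7: place 11 GB, 5 GB left
drive 8: place 10 GB, 6 GB left
drive 9: place 8 GB, 8 GB left
drive 9: place 8 GB, 0 GB left
drive 8: place 6 GB, 0 GB left
drive 10: place 6 GB, 10 GB left
drive 6: place 5 GB, 0 GB left
drive 1: place 2 GB, 0 GB left
drive 2: place 1 GB, 2 GB left
drive 2: place 1 GB, 1 GB left
drive 2: place 1 GB, 0 GB left
drive 3: place 1 GB, 2 GB left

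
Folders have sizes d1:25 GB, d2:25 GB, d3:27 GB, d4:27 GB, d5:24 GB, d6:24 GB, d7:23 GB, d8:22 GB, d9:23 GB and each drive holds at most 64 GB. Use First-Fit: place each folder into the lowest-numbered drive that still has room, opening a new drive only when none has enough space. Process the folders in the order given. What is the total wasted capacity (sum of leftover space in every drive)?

100

Put d1 (25 GB) in drive 1; 39 GB remain.
Put d2 (25 GB) in drive 1; 14 GB remain.
Put d3 (27 GB) in drive 2; 37 GB remain.
Put d4 (27 GB) in drive 2; 10 GB remain.
Put d5 (24 GB) in drive 3; 40 GB remain.
Put d6 (24 GB) in drive 3; 16 GB remain.
Put d7 (23 GB) in drive 4; 41 GB remain.
Put d8 (22 GB) in drive 4; 19 GB remain.
Put d9 (23 GB) in drive 5; 41 GB remain.
5 drives × 64 GB = 320 GB; used 220 GB; unused 100 GB.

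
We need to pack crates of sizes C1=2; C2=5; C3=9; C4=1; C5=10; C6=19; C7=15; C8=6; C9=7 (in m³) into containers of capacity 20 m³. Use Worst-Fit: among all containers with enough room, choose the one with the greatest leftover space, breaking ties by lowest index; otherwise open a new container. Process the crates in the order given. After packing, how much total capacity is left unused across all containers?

container 1: place C1 (2 m³), 18 m³ left
container 1: place C2 (5 m³), 13 m³ left
container 1: place C3 (9 m³), 4 m³ left
container 1: place C4 (1 m³), 3 m³ left
container 2: place C5 (10 m³), 10 m³ left
container 3: place C6 (19 m³), 1 m³ left
container 4: place C7 (15 m³), 5 m³ left
container 2: place C8 (6 m³), 4 m³ left
container 5: place C9 (7 m³), 13 m³ left
5 containers × 20 m³ = 100 m³; used 74 m³; unused 26 m³.

26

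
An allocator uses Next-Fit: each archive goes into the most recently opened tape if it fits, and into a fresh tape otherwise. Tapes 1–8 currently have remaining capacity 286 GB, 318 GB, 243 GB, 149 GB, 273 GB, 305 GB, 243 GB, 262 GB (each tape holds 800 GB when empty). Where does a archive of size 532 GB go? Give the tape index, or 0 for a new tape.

0

Next-Fit only looks at tape 8, which has 262 GB free.
532 GB does not fit, so a new tape is opened.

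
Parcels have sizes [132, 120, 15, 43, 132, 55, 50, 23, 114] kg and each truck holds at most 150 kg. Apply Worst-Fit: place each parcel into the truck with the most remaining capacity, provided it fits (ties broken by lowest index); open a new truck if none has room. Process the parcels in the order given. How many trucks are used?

5

truck 1: place 132 kg, 18 kg left
truck 2: place 120 kg, 30 kg left
truck 2: place 15 kg, 15 kg left
truck 3: place 43 kg, 107 kg left
truck 4: place 132 kg, 18 kg left
truck 3: place 55 kg, 52 kg left
truck 3: place 50 kg, 2 kg left
truck 5: place 23 kg, 127 kg left
truck 5: place 114 kg, 13 kg left
Final trucks: [132] [120,15] [43,55,50] [132] [23,114].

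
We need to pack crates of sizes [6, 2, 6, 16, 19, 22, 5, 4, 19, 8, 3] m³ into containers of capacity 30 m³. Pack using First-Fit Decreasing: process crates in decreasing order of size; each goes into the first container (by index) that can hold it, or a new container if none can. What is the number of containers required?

4

Sorted descending: 22, 19, 19, 16, 8, 6, 6, 5, 4, 3, 2.
22 m³ → container 1 (remaining 8 m³)
19 m³ → container 2 (remaining 11 m³)
19 m³ → container 3 (remaining 11 m³)
16 m³ → container 4 (remaining 14 m³)
8 m³ → container 1 (remaining 0 m³)
6 m³ → container 2 (remaining 5 m³)
6 m³ → container 3 (remaining 5 m³)
5 m³ → container 2 (remaining 0 m³)
4 m³ → container 3 (remaining 1 m³)
3 m³ → container 4 (remaining 11 m³)
2 m³ → container 4 (remaining 9 m³)
Final containers: [22,8] [19,6,5] [19,6,4] [16,3,2].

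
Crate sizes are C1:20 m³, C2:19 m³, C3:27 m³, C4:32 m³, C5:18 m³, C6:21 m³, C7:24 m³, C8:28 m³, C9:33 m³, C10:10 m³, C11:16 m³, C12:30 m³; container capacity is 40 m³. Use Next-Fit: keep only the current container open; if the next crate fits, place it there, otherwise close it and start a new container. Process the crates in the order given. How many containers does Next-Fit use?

9 containers

Put C1 (20 m³) in container 1; 20 m³ remain.
Put C2 (19 m³) in container 1; 1 m³ remain.
Put C3 (27 m³) in container 2; 13 m³ remain.
Put C4 (32 m³) in container 3; 8 m³ remain.
Put C5 (18 m³) in container 4; 22 m³ remain.
Put C6 (21 m³) in container 4; 1 m³ remain.
Put C7 (24 m³) in container 5; 16 m³ remain.
Put C8 (28 m³) in container 6; 12 m³ remain.
Put C9 (33 m³) in container 7; 7 m³ remain.
Put C10 (10 m³) in container 8; 30 m³ remain.
Put C11 (16 m³) in container 8; 14 m³ remain.
Put C12 (30 m³) in container 9; 10 m³ remain.
Final containers: [20,19] [27] [32] [18,21] [24] [28] [33] [10,16] [30].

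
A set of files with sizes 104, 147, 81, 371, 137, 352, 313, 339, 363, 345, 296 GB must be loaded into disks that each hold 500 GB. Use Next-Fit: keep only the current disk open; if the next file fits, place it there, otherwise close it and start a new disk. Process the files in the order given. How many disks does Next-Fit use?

Put 104 GB in disk 1; 396 GB remain.
Put 147 GB in disk 1; 249 GB remain.
Put 81 GB in disk 1; 168 GB remain.
Put 371 GB in disk 2; 129 GB remain.
Put 137 GB in disk 3; 363 GB remain.
Put 352 GB in disk 3; 11 GB remain.
Put 313 GB in disk 4; 187 GB remain.
Put 339 GB in disk 5; 161 GB remain.
Put 363 GB in disk 6; 137 GB remain.
Put 345 GB in disk 7; 155 GB remain.
Put 296 GB in disk 8; 204 GB remain.
Final disks: [104,147,81] [371] [137,352] [313] [339] [363] [345] [296].

8 disks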